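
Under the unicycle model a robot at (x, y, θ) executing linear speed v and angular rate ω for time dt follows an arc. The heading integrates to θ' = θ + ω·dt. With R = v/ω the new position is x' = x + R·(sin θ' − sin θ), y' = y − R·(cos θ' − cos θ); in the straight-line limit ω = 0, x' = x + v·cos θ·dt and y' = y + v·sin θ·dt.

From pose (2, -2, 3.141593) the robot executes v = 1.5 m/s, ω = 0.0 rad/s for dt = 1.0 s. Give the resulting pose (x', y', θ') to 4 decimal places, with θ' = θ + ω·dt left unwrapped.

(0.5000, -2.0000, 3.1416)

θ' = 3.1416 + 0.0·1.0 = 3.1416
ω = 0 → straight: x' = 2 + 1.5·cos(3.1416)·1.0 = 0.5000
y' = -2 + 1.5·sin(3.1416)·1.0 = -2.0000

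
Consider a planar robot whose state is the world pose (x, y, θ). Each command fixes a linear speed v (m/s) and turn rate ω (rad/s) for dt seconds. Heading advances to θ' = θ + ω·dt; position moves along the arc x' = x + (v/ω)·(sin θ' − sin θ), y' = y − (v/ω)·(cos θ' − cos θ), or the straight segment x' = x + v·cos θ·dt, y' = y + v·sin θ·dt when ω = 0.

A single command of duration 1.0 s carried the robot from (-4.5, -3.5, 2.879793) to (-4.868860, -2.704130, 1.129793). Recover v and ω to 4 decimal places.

Δθ = 1.129793 − 2.879793 = -1.750000
ω = Δθ/dt = -1.750000/1.0 = -1.7500
R = −Δy/(cos θ' − cos θ) = -0.5714
v = R·ω = -0.5714·-1.7500 = 1.0000

v = 1.0000, ω = -1.7500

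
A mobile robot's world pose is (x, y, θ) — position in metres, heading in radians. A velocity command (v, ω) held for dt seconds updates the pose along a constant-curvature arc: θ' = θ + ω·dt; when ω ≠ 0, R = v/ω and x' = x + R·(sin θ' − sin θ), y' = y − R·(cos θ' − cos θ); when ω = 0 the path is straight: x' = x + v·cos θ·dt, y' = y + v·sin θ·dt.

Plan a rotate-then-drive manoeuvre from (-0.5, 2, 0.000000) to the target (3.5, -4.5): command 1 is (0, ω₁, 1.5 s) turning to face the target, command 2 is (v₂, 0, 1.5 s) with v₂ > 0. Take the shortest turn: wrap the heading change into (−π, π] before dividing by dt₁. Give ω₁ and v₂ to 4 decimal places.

heading to target = atan2(-4.5−2, 3.5−-0.5) = -1.0191
Δθ = wrap(-1.0191 − 0.0000) = -1.0191; ω₁ = Δθ/dt₁ = -0.6794
distance = √((3.5−-0.5)² + (-4.5−2)²) = 7.6322; v₂ = distance/dt₂ = 5.0881

ω₁ = -0.6794, v₂ = 5.0881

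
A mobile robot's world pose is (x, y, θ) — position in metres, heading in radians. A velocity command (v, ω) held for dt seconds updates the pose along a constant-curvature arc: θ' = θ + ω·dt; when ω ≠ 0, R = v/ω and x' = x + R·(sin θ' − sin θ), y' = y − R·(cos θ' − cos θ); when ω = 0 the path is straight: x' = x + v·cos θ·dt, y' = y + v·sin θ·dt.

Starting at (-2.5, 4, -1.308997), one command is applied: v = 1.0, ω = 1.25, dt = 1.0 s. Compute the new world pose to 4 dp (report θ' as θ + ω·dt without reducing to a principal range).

θ' = -1.3090 + 1.25·1.0 = -0.0590
R = v/ω = 1.0/1.25 = 0.8000
x' = -2.5 + 0.8000·(sin -0.0590 − sin -1.3090) = -1.7744
y' = 4 − 0.8000·(cos -0.0590 − cos -1.3090) = 3.4084

(-1.7744, 3.4084, -0.0590)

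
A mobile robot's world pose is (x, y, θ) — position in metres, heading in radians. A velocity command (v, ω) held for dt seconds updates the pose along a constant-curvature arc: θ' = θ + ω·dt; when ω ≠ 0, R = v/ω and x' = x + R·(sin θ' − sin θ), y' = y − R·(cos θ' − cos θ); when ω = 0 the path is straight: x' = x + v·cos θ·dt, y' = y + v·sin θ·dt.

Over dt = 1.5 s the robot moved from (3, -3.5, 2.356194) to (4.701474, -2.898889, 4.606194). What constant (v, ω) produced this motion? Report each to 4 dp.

v = -1.5000, ω = 1.5000

Δθ = 4.606194 − 2.356194 = 2.250000
ω = Δθ/dt = 2.250000/1.5 = 1.5000
R = Δx/(sin θ' − sin θ) = -1.0000
v = R·ω = -1.0000·1.5000 = -1.5000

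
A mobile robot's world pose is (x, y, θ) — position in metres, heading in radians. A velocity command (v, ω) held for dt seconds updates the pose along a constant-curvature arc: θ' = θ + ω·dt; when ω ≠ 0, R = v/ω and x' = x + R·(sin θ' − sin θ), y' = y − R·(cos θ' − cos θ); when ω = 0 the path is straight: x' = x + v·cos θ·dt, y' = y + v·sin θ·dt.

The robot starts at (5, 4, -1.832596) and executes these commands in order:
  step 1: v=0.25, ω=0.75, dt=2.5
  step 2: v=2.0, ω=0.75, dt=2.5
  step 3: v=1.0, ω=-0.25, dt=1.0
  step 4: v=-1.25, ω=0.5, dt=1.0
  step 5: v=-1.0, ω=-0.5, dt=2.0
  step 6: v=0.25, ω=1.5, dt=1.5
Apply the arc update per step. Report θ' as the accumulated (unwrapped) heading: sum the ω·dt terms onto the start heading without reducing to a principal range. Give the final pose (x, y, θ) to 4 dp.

step 1: θ'=0.0424 (R=0.3333) → pose (5.3361, 3.5807, 0.0424)
step 2: θ'=1.9174 (R=2.6667) → pose (7.7311, 7.1509, 1.9174)
step 3: θ'=1.6674 (R=-4.0000) → pose (7.5119, 8.1239, 1.6674)
step 4: θ'=2.1674 (R=-2.5000) → pose (7.9321, 6.9604, 2.1674)
step 5: θ'=1.1674 (R=2.0000) → pose (8.1171, 5.0516, 1.1674)
step 6: θ'=3.4174 (R=0.1667) → pose (7.9184, 5.2774, 3.4174)

(7.9184, 5.2774, 3.4174)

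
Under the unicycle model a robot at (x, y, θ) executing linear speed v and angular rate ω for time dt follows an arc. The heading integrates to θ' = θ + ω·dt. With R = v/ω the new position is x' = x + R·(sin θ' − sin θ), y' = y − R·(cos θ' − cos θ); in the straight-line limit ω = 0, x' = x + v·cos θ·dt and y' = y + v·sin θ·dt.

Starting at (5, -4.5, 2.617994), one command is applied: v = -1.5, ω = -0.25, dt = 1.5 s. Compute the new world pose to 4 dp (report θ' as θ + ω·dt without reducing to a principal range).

θ' = 2.6180 + -0.25·1.5 = 2.2430
R = v/ω = -1.5/-0.25 = 6.0000
x' = 5 + 6.0000·(sin 2.2430 − sin 2.6180) = 6.6947
y' = -4.5 − 6.0000·(cos 2.2430 − cos 2.6180) = -5.9599

(6.6947, -5.9599, 2.2430)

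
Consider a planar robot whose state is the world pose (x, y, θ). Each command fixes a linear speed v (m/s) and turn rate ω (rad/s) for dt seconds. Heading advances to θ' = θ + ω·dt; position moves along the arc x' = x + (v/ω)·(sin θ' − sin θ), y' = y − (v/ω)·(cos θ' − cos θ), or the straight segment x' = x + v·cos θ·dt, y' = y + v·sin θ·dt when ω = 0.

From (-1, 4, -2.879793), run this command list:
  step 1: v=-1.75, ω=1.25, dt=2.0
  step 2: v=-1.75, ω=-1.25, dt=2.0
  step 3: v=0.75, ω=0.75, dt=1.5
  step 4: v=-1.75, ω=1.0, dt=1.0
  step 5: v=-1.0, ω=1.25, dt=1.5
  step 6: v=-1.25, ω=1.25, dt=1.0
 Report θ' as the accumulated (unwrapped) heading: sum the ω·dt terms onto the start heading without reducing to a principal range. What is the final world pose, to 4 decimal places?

step 1: θ'=-0.3798 (R=-1.4000) → pose (-0.8433, 6.6525, -0.3798)
step 2: θ'=-2.8798 (R=1.4000) → pose (-0.6867, 9.3051, -2.8798)
step 3: θ'=-1.7548 (R=1.0000) → pose (-1.4110, 8.5221, -1.7548)
step 4: θ'=-0.7548 (R=-1.7500) → pose (-1.9324, 10.1170, -0.7548)
step 5: θ'=1.1202 (R=-0.8000) → pose (-3.2007, 9.8827, 1.1202)
step 6: θ'=2.3702 (R=-1.0000) → pose (-2.9976, 8.7302, 2.3702)

(-2.9976, 8.7302, 2.3702)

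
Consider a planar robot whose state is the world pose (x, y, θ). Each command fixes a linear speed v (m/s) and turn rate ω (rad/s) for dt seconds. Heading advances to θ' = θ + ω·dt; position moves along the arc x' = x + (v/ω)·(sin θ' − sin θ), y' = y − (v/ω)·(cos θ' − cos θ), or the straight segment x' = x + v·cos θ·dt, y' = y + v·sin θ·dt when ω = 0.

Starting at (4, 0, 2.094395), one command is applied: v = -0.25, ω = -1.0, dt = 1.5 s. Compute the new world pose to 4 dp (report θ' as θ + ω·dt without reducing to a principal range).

(3.9235, -0.3321, 0.5944)

θ' = 2.0944 + -1.0·1.5 = 0.5944
R = v/ω = -0.25/-1.0 = 0.2500
x' = 4 + 0.2500·(sin 0.5944 − sin 2.0944) = 3.9235
y' = 0 − 0.2500·(cos 0.5944 − cos 2.0944) = -0.3321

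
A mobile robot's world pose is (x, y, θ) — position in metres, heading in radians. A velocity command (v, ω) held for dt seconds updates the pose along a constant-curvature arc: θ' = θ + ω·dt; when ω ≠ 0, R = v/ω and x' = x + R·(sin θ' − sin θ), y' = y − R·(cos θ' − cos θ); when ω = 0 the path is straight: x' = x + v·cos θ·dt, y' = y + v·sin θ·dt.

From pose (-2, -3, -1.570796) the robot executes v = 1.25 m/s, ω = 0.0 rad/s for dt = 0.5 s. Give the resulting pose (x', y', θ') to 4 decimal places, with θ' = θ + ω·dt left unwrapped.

(-2.0000, -3.6250, -1.5708)

θ' = -1.5708 + 0.0·0.5 = -1.5708
ω = 0 → straight: x' = -2 + 1.25·cos(-1.5708)·0.5 = -2.0000
y' = -3 + 1.25·sin(-1.5708)·0.5 = -3.6250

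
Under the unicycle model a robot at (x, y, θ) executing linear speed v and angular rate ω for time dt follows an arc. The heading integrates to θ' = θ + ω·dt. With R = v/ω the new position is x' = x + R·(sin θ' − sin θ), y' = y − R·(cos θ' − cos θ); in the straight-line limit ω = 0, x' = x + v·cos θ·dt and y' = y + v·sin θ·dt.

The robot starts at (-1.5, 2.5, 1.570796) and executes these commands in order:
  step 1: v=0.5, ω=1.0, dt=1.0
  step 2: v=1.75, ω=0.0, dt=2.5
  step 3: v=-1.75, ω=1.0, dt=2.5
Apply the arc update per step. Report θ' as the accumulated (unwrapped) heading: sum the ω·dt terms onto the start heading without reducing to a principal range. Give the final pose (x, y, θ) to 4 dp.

(-2.8270, 7.3710, 5.0708)

step 1: θ'=2.5708 (R=0.5000) → pose (-1.7298, 2.9207, 2.5708)
step 2: θ'=2.5708 (straight) → pose (-5.4113, 5.2846, 2.5708)
step 3: θ'=5.0708 (R=-1.7500) → pose (-2.8270, 7.3710, 5.0708)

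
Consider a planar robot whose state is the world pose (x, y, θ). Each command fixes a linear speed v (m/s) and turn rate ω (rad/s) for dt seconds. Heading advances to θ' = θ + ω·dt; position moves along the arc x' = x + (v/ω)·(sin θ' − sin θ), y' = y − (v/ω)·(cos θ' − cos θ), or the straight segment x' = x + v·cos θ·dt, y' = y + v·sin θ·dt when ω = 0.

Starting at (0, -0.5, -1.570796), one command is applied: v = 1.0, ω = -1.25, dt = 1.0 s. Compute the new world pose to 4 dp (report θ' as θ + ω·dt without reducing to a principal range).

θ' = -1.5708 + -1.25·1.0 = -2.8208
R = v/ω = 1.0/-1.25 = -0.8000
x' = 0 + -0.8000·(sin -2.8208 − sin -1.5708) = -0.5477
y' = -0.5 − -0.8000·(cos -2.8208 − cos -1.5708) = -1.2592

(-0.5477, -1.2592, -2.8208)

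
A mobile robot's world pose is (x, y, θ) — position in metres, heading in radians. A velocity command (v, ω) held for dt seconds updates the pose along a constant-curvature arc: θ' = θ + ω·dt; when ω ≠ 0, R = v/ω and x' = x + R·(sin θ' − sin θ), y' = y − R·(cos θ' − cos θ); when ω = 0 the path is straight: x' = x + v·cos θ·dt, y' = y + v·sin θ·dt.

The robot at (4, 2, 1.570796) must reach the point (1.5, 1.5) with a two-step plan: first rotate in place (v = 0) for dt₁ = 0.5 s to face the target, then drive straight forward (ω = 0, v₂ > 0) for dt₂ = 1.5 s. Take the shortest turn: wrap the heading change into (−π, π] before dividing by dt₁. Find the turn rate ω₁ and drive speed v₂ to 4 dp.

ω₁ = 3.5364, v₂ = 1.6997

heading to target = atan2(1.5−2, 1.5−4) = -2.9442
Δθ = wrap(-2.9442 − 1.5708) = 1.7682; ω₁ = Δθ/dt₁ = 3.5364
distance = √((1.5−4)² + (1.5−2)²) = 2.5495; v₂ = distance/dt₂ = 1.6997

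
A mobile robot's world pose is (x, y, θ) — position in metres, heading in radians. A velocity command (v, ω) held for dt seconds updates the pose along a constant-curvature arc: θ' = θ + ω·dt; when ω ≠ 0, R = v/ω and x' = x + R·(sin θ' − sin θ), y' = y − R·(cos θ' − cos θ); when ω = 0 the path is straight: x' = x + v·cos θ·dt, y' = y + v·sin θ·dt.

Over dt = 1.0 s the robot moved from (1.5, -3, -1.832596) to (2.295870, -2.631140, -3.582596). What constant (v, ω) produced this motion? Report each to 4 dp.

Δθ = -3.582596 − -1.832596 = -1.750000
ω = Δθ/dt = -1.750000/1.0 = -1.7500
R = Δx/(sin θ' − sin θ) = 0.5714
v = R·ω = 0.5714·-1.7500 = -1.0000

v = -1.0000, ω = -1.7500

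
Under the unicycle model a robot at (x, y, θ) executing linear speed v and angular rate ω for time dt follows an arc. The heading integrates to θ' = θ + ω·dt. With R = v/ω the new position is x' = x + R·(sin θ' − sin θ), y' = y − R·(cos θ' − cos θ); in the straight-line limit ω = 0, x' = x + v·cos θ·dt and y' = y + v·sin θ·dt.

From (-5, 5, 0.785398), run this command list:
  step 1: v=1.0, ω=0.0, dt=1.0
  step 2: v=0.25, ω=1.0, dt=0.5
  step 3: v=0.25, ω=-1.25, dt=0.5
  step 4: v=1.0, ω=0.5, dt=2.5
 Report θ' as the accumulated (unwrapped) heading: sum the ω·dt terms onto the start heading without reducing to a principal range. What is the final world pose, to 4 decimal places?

(-3.5016, 8.1609, 1.9104)

step 1: θ'=0.7854 (straight) → pose (-4.2929, 5.7071, 0.7854)
step 2: θ'=1.2854 (R=0.2500) → pose (-4.2298, 5.8135, 1.2854)
step 3: θ'=0.6604 (R=-0.2000) → pose (-4.1606, 5.9151, 0.6604)
step 4: θ'=1.9104 (R=2.0000) → pose (-3.5016, 8.1609, 1.9104)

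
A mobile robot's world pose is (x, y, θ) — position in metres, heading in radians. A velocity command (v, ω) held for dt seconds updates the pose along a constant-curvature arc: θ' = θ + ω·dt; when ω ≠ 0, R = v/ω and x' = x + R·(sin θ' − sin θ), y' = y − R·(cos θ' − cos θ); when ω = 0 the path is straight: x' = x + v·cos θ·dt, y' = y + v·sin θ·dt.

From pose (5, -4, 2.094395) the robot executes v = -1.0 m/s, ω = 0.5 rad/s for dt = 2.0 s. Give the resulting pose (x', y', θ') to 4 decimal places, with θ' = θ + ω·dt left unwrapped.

(6.6377, -4.9978, 3.0944)

θ' = 2.0944 + 0.5·2.0 = 3.0944
R = v/ω = -1.0/0.5 = -2.0000
x' = 5 + -2.0000·(sin 3.0944 − sin 2.0944) = 6.6377
y' = -4 − -2.0000·(cos 3.0944 − cos 2.0944) = -4.9978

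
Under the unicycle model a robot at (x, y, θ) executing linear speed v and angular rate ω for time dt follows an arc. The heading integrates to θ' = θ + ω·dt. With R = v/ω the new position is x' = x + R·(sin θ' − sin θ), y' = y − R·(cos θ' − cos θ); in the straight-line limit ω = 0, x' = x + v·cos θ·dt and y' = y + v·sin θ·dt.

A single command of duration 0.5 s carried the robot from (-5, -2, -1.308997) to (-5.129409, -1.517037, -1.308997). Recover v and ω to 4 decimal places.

v = -1.0000, ω = 0.0000

Δθ = -1.308997 − -1.308997 = 0.000000
ω = Δθ/dt = 0.000000/0.5 = 0.0000
ω = 0 → v = (Δx·cos θ + Δy·sin θ)/dt = -1.0000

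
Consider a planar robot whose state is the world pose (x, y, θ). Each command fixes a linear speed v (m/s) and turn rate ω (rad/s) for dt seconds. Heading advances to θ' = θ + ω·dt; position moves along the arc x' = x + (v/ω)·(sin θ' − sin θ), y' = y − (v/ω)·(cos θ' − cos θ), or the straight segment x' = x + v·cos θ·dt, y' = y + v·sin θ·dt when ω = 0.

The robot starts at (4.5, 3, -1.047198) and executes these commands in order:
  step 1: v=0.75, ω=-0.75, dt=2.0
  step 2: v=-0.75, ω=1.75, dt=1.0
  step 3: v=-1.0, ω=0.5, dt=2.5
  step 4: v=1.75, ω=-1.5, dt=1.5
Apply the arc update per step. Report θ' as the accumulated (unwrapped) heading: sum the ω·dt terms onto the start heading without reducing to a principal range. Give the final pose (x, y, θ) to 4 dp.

step 1: θ'=-2.5472 (R=-1.0000) → pose (4.1940, 1.6715, -2.5472)
step 2: θ'=-0.7972 (R=-0.4286) → pose (4.2606, 2.3260, -0.7972)
step 3: θ'=0.4528 (R=-2.0000) → pose (1.9548, 2.7270, 0.4528)
step 4: θ'=-1.7972 (R=-1.1667) → pose (3.6021, 1.4161, -1.7972)

(3.6021, 1.4161, -1.7972)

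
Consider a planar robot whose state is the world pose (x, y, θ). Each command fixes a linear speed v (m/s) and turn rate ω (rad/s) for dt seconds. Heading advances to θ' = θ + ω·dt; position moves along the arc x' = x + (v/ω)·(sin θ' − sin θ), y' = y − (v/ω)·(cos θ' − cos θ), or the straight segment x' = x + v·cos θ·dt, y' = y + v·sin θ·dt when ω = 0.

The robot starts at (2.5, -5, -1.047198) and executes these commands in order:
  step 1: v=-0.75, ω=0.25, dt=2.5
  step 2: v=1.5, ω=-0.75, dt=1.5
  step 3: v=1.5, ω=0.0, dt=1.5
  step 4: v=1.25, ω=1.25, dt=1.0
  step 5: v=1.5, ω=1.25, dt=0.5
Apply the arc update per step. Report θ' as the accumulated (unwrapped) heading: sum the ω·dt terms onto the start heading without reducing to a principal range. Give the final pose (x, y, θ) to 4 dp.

step 1: θ'=-0.4222 (R=-3.0000) → pose (1.1312, -3.7634, -0.4222)
step 2: θ'=-1.5472 (R=-2.0000) → pose (2.3111, -5.5406, -1.5472)
step 3: θ'=-1.5472 (straight) → pose (2.3642, -7.7900, -1.5472)
step 4: θ'=-0.2972 (R=1.0000) → pose (3.0711, -8.7226, -0.2972)
step 5: θ'=0.3278 (R=1.2000) → pose (3.8089, -8.7113, 0.3278)

(3.8089, -8.7113, 0.3278)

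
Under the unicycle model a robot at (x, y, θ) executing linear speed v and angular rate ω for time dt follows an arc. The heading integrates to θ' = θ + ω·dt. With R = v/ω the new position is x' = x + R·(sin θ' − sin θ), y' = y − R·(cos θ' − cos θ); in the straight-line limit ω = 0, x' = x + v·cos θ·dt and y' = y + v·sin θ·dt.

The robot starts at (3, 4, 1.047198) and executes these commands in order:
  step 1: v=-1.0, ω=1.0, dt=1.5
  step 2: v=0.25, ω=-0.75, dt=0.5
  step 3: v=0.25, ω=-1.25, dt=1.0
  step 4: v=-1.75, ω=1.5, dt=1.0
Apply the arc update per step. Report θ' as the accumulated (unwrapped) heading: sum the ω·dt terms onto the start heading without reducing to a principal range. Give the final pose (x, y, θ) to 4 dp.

step 1: θ'=2.5472 (R=-1.0000) → pose (3.3060, 2.6715, 2.5472)
step 2: θ'=2.1722 (R=-0.3333) → pose (3.2178, 2.7591, 2.1722)
step 3: θ'=0.9222 (R=-0.2000) → pose (3.2234, 2.9930, 0.9222)
step 4: θ'=2.4222 (R=-1.1667) → pose (3.3844, 1.4107, 2.4222)

(3.3844, 1.4107, 2.4222)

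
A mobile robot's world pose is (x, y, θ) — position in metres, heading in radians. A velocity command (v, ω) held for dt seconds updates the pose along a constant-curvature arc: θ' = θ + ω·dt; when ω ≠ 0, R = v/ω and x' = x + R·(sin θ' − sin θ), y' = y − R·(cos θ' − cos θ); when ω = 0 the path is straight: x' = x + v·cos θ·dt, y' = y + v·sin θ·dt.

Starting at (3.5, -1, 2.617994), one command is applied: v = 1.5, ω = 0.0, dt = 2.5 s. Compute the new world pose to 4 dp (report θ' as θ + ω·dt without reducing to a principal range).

(0.2524, 0.8750, 2.6180)

θ' = 2.6180 + 0.0·2.5 = 2.6180
ω = 0 → straight: x' = 3.5 + 1.5·cos(2.6180)·2.5 = 0.2524
y' = -1 + 1.5·sin(2.6180)·2.5 = 0.8750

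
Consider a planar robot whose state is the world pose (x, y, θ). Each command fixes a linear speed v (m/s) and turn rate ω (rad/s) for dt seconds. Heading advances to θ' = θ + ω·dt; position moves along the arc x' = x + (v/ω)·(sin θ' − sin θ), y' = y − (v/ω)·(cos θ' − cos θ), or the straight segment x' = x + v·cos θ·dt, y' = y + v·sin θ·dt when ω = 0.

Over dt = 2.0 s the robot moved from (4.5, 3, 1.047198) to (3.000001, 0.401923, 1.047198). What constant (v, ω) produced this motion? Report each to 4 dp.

Δθ = 1.047198 − 1.047198 = 0.000000
ω = Δθ/dt = 0.000000/2.0 = 0.0000
ω = 0 → v = (Δx·cos θ + Δy·sin θ)/dt = -1.5000

v = -1.5000, ω = 0.0000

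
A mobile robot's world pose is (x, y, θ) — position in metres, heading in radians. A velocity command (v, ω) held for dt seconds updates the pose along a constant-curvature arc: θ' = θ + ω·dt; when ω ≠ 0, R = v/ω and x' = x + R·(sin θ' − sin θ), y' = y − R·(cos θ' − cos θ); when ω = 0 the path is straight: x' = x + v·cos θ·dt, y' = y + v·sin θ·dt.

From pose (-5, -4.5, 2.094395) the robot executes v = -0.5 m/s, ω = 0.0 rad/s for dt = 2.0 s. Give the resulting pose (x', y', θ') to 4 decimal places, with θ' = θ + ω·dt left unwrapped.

(-4.5000, -5.3660, 2.0944)

θ' = 2.0944 + 0.0·2.0 = 2.0944
ω = 0 → straight: x' = -5 + -0.5·cos(2.0944)·2.0 = -4.5000
y' = -4.5 + -0.5·sin(2.0944)·2.0 = -5.3660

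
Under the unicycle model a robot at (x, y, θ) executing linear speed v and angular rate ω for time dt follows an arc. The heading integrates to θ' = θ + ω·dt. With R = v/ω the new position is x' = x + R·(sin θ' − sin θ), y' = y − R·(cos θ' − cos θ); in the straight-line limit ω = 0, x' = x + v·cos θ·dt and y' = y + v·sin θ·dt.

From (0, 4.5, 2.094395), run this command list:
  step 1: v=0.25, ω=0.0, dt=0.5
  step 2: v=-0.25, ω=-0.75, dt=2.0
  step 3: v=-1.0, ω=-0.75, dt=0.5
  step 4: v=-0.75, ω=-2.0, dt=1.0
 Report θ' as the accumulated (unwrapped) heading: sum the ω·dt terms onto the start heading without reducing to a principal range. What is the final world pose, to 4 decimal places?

step 1: θ'=2.0944 (straight) → pose (-0.0625, 4.6083, 2.0944)
step 2: θ'=0.5944 (R=0.3333) → pose (-0.1645, 4.1654, 0.5944)
step 3: θ'=0.2194 (R=1.3333) → pose (-0.6210, 3.9687, 0.2194)
step 4: θ'=-1.7806 (R=0.3750) → pose (-1.0694, 4.4128, -1.7806)

(-1.0694, 4.4128, -1.7806)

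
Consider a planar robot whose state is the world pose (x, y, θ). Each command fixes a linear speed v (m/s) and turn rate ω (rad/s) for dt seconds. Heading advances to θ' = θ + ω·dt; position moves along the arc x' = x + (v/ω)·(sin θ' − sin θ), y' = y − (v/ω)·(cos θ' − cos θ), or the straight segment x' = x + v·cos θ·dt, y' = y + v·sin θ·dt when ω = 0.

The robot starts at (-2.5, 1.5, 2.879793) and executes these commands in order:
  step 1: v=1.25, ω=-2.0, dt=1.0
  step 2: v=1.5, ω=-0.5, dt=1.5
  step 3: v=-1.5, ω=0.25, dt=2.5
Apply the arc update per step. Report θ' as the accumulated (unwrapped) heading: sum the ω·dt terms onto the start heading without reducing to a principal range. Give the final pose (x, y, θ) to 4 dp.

(-4.2306, 1.9858, 0.7548)

step 1: θ'=0.8798 (R=-0.6250) → pose (-2.8199, 2.5020, 0.8798)
step 2: θ'=0.1298 (R=-3.0000) → pose (-0.8963, 3.5649, 0.1298)
step 3: θ'=0.7548 (R=-6.0000) → pose (-4.2306, 1.9858, 0.7548)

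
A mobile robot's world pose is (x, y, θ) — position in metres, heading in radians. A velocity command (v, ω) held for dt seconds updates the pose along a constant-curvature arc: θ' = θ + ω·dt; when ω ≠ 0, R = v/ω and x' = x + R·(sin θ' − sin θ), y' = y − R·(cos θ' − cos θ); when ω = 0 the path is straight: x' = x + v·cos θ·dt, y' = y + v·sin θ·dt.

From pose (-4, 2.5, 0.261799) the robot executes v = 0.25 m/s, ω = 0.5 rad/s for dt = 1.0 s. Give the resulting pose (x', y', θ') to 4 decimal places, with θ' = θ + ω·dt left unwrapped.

(-3.7843, 2.6212, 0.7618)

θ' = 0.2618 + 0.5·1.0 = 0.7618
R = v/ω = 0.25/0.5 = 0.5000
x' = -4 + 0.5000·(sin 0.7618 − sin 0.2618) = -3.7843
y' = 2.5 − 0.5000·(cos 0.7618 − cos 0.2618) = 2.6212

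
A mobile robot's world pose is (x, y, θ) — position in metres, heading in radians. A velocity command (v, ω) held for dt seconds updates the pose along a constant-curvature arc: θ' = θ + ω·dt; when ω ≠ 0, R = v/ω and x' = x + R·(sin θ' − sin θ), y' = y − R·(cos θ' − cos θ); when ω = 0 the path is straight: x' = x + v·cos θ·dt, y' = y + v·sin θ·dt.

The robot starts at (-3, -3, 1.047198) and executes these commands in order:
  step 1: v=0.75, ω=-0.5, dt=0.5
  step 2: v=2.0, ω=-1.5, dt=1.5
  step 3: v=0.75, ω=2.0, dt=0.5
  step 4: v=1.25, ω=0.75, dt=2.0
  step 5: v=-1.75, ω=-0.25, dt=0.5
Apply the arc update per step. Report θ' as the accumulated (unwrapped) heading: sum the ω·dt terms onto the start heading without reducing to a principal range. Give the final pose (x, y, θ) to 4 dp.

(1.4011, -3.8328, 0.9222)

step 1: θ'=0.7972 (R=-1.5000) → pose (-2.7741, -2.7019, 0.7972)
step 2: θ'=-1.4528 (R=-1.3333) → pose (-0.4961, -3.4766, -1.4528)
step 3: θ'=-0.4528 (R=0.3750) → pose (-0.2878, -3.7697, -0.4528)
step 4: θ'=1.0472 (R=1.6667) → pose (1.8847, -3.1043, 1.0472)
step 5: θ'=0.9222 (R=7.0000) → pose (1.4011, -3.8328, 0.9222)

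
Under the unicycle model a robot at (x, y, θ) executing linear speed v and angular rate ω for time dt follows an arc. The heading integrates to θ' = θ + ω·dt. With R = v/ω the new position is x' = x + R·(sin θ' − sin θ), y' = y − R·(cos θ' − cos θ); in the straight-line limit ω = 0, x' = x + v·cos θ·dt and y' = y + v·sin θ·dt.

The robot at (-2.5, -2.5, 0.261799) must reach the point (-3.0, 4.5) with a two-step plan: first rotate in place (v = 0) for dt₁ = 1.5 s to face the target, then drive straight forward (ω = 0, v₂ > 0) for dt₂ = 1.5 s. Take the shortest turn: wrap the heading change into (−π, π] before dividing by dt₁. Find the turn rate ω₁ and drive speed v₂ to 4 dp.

ω₁ = 0.9202, v₂ = 4.6786

heading to target = atan2(4.5−-2.5, -3−-2.5) = 1.6421
Δθ = wrap(1.6421 − 0.2618) = 1.3803; ω₁ = Δθ/dt₁ = 0.9202
distance = √((-3−-2.5)² + (4.5−-2.5)²) = 7.0178; v₂ = distance/dt₂ = 4.6786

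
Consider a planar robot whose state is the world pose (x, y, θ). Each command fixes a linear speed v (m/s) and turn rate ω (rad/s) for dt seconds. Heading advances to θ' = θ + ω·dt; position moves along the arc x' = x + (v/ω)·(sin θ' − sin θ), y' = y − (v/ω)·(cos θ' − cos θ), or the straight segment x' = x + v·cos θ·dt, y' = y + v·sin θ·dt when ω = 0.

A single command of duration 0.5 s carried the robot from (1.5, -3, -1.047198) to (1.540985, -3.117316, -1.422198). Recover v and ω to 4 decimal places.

v = 0.2500, ω = -0.7500

Δθ = -1.422198 − -1.047198 = -0.375000
ω = Δθ/dt = -0.375000/0.5 = -0.7500
R = −Δy/(cos θ' − cos θ) = -0.3333
v = R·ω = -0.3333·-0.7500 = 0.2500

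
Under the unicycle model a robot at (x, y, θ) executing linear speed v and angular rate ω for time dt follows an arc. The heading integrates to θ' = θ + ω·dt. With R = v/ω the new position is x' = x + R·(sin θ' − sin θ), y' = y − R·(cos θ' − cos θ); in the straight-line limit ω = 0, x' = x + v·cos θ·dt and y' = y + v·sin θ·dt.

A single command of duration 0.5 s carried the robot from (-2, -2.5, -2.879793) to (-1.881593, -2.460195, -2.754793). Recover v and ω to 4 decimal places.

Δθ = -2.754793 − -2.879793 = 0.125000
ω = Δθ/dt = 0.125000/0.5 = 0.2500
R = Δx/(sin θ' − sin θ) = -1.0000
v = R·ω = -1.0000·0.2500 = -0.2500

v = -0.2500, ω = 0.2500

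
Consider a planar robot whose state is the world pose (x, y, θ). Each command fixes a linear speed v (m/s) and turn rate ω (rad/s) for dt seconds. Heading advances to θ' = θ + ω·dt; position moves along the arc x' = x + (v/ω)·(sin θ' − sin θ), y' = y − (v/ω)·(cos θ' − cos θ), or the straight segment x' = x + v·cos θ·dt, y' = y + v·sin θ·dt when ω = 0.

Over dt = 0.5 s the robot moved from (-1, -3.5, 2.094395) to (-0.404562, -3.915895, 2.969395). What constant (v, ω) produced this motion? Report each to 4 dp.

Δθ = 2.969395 − 2.094395 = 0.875000
ω = Δθ/dt = 0.875000/0.5 = 1.7500
R = Δx/(sin θ' − sin θ) = -0.8571
v = R·ω = -0.8571·1.7500 = -1.5000

v = -1.5000, ω = 1.7500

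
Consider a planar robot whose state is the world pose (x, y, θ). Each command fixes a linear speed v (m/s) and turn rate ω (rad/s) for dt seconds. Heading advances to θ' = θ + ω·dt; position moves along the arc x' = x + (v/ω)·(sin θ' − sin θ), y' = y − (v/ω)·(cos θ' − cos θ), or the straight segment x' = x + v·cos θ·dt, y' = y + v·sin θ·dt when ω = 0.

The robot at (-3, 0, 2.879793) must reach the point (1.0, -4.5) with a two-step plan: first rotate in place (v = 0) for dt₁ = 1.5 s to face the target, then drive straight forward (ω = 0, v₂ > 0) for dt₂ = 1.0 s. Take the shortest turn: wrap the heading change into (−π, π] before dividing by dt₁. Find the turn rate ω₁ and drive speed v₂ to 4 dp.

ω₁ = 1.7062, v₂ = 6.0208

heading to target = atan2(-4.5−0, 1−-3) = -0.8442
Δθ = wrap(-0.8442 − 2.8798) = 2.5592; ω₁ = Δθ/dt₁ = 1.7062
distance = √((1−-3)² + (-4.5−0)²) = 6.0208; v₂ = distance/dt₂ = 6.0208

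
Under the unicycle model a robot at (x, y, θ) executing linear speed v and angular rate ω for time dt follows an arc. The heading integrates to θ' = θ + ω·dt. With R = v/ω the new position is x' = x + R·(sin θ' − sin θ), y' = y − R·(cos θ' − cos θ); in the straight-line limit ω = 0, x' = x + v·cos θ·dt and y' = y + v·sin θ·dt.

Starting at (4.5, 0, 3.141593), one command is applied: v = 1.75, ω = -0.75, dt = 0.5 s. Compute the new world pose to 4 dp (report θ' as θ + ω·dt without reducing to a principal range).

(3.6454, 0.1621, 2.7666)

θ' = 3.1416 + -0.75·0.5 = 2.7666
R = v/ω = 1.75/-0.75 = -2.3333
x' = 4.5 + -2.3333·(sin 2.7666 − sin 3.1416) = 3.6454
y' = 0 − -2.3333·(cos 2.7666 − cos 3.1416) = 0.1621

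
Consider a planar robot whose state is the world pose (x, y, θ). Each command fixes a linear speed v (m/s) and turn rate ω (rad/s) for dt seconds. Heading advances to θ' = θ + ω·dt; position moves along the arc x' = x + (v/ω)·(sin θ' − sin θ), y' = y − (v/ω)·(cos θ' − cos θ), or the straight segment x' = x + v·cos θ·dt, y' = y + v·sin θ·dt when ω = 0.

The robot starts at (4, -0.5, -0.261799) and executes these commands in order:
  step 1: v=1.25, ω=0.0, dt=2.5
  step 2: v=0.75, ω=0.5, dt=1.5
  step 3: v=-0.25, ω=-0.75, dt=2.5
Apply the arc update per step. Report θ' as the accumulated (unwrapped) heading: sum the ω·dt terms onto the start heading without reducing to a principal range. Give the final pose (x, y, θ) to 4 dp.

step 1: θ'=-0.2618 (straight) → pose (7.0185, -1.3088, -0.2618)
step 2: θ'=0.4882 (R=1.5000) → pose (8.1103, -1.1847, 0.4882)
step 3: θ'=-1.3868 (R=0.3333) → pose (7.6263, -0.9513, -1.3868)

(7.6263, -0.9513, -1.3868)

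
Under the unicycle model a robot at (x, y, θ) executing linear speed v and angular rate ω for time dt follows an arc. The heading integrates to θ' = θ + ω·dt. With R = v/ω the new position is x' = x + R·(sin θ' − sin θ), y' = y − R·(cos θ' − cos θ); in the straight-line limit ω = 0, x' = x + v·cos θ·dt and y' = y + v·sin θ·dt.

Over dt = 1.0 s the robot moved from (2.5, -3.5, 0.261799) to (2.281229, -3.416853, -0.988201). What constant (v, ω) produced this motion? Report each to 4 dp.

Δθ = -0.988201 − 0.261799 = -1.250000
ω = Δθ/dt = -1.250000/1.0 = -1.2500
R = Δx/(sin θ' − sin θ) = 0.2000
v = R·ω = 0.2000·-1.2500 = -0.2500

v = -0.2500, ω = -1.2500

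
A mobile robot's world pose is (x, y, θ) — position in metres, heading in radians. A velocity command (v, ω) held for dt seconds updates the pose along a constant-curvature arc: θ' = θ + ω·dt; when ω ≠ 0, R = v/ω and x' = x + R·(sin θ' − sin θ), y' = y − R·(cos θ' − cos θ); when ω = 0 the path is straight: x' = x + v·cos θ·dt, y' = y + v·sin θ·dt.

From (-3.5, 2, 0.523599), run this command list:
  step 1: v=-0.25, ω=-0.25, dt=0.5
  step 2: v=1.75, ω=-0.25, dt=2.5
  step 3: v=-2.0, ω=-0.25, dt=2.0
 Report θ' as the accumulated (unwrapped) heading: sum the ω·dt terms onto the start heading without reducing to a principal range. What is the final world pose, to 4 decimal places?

step 1: θ'=0.3986 (R=1.0000) → pose (-3.6119, 1.9444, 0.3986)
step 2: θ'=-0.2264 (R=-7.0000) → pose (0.6763, 2.3145, -0.2264)
step 3: θ'=-0.7264 (R=8.0000) → pose (-2.8414, 4.1298, -0.7264)

(-2.8414, 4.1298, -0.7264)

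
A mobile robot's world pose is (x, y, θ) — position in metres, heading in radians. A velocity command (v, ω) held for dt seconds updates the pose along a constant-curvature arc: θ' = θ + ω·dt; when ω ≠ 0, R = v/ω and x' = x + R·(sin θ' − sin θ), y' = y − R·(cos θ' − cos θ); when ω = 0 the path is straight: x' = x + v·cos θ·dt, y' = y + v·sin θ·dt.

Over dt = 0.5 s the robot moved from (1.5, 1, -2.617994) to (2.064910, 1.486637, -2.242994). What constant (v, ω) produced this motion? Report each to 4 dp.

v = -1.5000, ω = 0.7500

Δθ = -2.242994 − -2.617994 = 0.375000
ω = Δθ/dt = 0.375000/0.5 = 0.7500
R = Δx/(sin θ' − sin θ) = -2.0000
v = R·ω = -2.0000·0.7500 = -1.5000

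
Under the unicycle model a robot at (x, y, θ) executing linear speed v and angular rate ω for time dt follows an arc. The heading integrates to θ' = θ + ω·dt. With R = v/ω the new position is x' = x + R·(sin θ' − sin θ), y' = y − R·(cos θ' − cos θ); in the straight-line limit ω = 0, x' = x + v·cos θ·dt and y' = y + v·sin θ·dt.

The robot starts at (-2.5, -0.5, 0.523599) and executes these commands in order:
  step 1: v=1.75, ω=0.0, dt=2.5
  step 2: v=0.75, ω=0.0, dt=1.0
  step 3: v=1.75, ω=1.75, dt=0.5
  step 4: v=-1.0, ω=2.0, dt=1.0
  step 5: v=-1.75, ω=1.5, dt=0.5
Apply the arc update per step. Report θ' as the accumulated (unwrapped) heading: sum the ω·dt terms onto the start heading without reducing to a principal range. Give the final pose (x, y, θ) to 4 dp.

step 1: θ'=0.5236 (straight) → pose (1.2889, 1.6875, 0.5236)
step 2: θ'=0.5236 (straight) → pose (1.9384, 2.0625, 0.5236)
step 3: θ'=1.3986 (R=1.0000) → pose (2.4236, 2.7572, 1.3986)
step 4: θ'=3.3986 (R=-0.5000) → pose (3.0433, 2.1879, 3.3986)
step 5: θ'=4.1486 (R=-1.1667) → pose (3.7328, 2.6928, 4.1486)

(3.7328, 2.6928, 4.1486)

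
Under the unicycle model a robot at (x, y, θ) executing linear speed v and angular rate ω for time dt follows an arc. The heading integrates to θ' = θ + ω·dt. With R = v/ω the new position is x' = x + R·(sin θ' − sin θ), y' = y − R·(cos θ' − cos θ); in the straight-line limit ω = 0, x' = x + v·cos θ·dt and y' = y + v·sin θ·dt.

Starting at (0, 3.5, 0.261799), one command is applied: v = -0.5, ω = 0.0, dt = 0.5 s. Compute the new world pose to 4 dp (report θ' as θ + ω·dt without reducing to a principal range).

θ' = 0.2618 + 0.0·0.5 = 0.2618
ω = 0 → straight: x' = 0 + -0.5·cos(0.2618)·0.5 = -0.2415
y' = 3.5 + -0.5·sin(0.2618)·0.5 = 3.4353

(-0.2415, 3.4353, 0.2618)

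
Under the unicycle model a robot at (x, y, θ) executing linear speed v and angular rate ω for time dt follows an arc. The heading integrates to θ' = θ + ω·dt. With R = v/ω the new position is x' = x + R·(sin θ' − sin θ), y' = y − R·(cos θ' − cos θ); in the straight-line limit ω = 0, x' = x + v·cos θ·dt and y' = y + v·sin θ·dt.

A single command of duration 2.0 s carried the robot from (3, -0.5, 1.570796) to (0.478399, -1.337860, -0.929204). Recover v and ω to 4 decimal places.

v = -1.7500, ω = -1.2500

Δθ = -0.929204 − 1.570796 = -2.500000
ω = Δθ/dt = -2.500000/2.0 = -1.2500
R = Δx/(sin θ' − sin θ) = 1.4000
v = R·ω = 1.4000·-1.2500 = -1.7500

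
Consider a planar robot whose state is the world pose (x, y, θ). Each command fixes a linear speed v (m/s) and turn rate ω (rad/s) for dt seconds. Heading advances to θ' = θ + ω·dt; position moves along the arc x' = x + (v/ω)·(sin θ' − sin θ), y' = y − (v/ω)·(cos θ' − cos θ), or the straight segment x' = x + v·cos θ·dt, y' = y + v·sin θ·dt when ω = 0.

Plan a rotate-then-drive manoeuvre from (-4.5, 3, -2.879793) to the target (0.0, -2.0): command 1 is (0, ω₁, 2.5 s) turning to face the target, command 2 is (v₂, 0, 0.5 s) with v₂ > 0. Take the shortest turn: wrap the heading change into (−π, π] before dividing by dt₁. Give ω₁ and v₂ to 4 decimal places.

ω₁ = 0.8167, v₂ = 13.4536

heading to target = atan2(-2−3, 0−-4.5) = -0.8380
Δθ = wrap(-0.8380 − -2.8798) = 2.0418; ω₁ = Δθ/dt₁ = 0.8167
distance = √((0−-4.5)² + (-2−3)²) = 6.7268; v₂ = distance/dt₂ = 13.4536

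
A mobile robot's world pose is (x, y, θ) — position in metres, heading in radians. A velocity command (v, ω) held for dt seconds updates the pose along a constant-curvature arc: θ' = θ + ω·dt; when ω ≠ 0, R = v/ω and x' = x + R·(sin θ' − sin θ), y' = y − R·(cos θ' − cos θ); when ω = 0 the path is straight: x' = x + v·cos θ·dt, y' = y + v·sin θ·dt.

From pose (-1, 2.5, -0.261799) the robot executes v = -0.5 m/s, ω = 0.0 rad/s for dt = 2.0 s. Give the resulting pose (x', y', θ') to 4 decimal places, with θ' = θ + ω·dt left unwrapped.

(-1.9659, 2.7588, -0.2618)

θ' = -0.2618 + 0.0·2.0 = -0.2618
ω = 0 → straight: x' = -1 + -0.5·cos(-0.2618)·2.0 = -1.9659
y' = 2.5 + -0.5·sin(-0.2618)·2.0 = 2.7588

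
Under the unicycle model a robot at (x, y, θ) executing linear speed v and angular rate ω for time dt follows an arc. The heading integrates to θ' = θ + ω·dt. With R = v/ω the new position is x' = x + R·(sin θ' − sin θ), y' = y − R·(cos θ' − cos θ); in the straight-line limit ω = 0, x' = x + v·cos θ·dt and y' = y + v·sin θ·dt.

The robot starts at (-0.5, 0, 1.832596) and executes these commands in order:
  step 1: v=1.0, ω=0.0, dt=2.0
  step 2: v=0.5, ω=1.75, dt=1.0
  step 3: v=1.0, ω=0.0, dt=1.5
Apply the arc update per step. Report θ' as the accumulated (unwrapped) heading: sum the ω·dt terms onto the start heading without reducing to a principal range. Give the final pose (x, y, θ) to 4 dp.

step 1: θ'=1.8326 (straight) → pose (-1.0176, 1.9319, 1.8326)
step 2: θ'=3.5826 (R=0.2857) → pose (-1.4156, 2.1163, 3.5826)
step 3: θ'=3.5826 (straight) → pose (-2.7721, 1.4760, 3.5826)

(-2.7721, 1.4760, 3.5826)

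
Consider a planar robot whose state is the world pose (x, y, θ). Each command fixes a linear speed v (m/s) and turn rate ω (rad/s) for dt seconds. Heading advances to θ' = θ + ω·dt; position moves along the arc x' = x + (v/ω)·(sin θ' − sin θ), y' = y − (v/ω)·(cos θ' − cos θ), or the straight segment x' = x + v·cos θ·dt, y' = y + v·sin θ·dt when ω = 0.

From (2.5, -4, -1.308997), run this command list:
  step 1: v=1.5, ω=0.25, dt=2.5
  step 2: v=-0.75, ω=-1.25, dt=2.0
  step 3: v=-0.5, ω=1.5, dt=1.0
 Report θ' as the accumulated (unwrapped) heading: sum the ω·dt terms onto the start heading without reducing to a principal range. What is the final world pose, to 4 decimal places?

step 1: θ'=-0.6840 (R=6.0000) → pose (4.5042, -7.0974, -0.6840)
step 2: θ'=-3.1840 (R=0.6000) → pose (4.9088, -6.0329, -3.1840)
step 3: θ'=-1.6840 (R=-0.3333) → pose (5.2541, -5.7375, -1.6840)

(5.2541, -5.7375, -1.6840)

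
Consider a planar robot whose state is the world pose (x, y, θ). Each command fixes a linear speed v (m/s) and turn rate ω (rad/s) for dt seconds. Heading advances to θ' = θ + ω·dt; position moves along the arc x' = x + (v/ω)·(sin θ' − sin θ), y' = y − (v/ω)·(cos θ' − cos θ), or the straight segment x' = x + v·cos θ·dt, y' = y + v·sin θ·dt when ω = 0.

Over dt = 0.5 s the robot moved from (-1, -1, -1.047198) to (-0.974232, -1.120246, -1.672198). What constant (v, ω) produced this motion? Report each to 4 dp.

v = 0.2500, ω = -1.2500

Δθ = -1.672198 − -1.047198 = -0.625000
ω = Δθ/dt = -0.625000/0.5 = -1.2500
R = −Δy/(cos θ' − cos θ) = -0.2000
v = R·ω = -0.2000·-1.2500 = 0.2500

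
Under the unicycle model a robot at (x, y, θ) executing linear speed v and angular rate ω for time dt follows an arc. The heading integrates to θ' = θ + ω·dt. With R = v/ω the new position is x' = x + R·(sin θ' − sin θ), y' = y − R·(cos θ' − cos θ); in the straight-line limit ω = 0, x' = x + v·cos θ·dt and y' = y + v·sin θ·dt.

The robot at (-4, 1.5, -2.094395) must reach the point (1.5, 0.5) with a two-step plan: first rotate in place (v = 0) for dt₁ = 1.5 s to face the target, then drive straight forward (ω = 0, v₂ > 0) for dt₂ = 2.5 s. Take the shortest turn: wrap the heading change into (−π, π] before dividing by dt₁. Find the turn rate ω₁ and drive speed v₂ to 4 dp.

heading to target = atan2(0.5−1.5, 1.5−-4) = -0.1799
Δθ = wrap(-0.1799 − -2.0944) = 1.9145; ω₁ = Δθ/dt₁ = 1.2764
distance = √((1.5−-4)² + (0.5−1.5)²) = 5.5902; v₂ = distance/dt₂ = 2.2361

ω₁ = 1.2764, v₂ = 2.2361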